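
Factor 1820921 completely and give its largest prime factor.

53

1820921 = 17 · 107113
107113 = 43 · 2491
2491 = 47 · 53
53 is prime.
So 1820921 = 17 · 43 · 47 · 53; the largest prime factor is 53.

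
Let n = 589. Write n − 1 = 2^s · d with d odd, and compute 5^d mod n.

125

589 − 1 = 588 = 2^2 · 147, so d = 147.
5^1 ≡ 5 (mod 589)
5^2 ≡ 5^2 = 25 ≡ 25 (mod 589)
5^4 ≡ 25^2 = 625 ≡ 36 (mod 589)
5^8 ≡ 36^2 = 1296 ≡ 118 (mod 589)
5^16 ≡ 118^2 = 13924 ≡ 377 (mod 589)
5^32 ≡ 377^2 = 142129 ≡ 180 (mod 589)
5^64 ≡ 180^2 = 32400 ≡ 5 (mod 589)
5^128 ≡ 5^2 = 25 ≡ 25 (mod 589)
147 = 128 + 16 + 2 + 1 in binary powers of 2.
So 5^147 ≡ 25 · 377 · 25 · 5 ≡ 125 (mod 589).
Squaring chain: 125 → 311; never reaches −1, so base 5 is a Miller–Rabin witness that 589 is composite.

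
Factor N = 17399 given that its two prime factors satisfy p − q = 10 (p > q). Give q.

127

Since p = q + 10, we have 17399 = q(q + 10), so q² + 10q − 17399 = 0.
Discriminant: 10² + 4·17399 = 100 + 69596 = 69696; √69696 = 264.
q = (−10 + 264)/2 = 127, and p = q + 10 = 137.
Check: 127 · 137 = 17399.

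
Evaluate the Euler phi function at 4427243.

4346784

Factor: 4427243 = 157 · 163 · 173.
φ(4427243) = (157−1) · (163−1) · (173−1) = 156 · 162 · 172 = 4346784.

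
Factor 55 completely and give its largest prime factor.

55 = 5 · 11
11 is prime.
So 55 = 5 · 11; the largest prime factor is 11.

11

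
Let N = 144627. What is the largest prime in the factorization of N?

144627 = 3 · 48209
48209 = 7 · 6887
6887 = 71 · 97
97 is prime.
So 144627 = 3 · 7 · 71 · 97; the largest prime factor is 97.

97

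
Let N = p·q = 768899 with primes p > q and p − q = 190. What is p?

977

Since p = q + 190, we have 768899 = q(q + 190), so q² + 190q − 768899 = 0.
Discriminant: 190² + 4·768899 = 36100 + 3075596 = 3111696; √3111696 = 1764.
q = (−190 + 1764)/2 = 787, and p = q + 190 = 977.
Check: 787 · 977 = 768899.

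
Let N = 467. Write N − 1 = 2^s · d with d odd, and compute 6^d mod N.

467 − 1 = 466 = 2^1 · 233, so d = 233.
6^1 ≡ 6 (mod 467)
6^2 ≡ 6^2 = 36 ≡ 36 (mod 467)
6^4 ≡ 36^2 = 1296 ≡ 362 (mod 467)
6^8 ≡ 362^2 = 131044 ≡ 284 (mod 467)
6^16 ≡ 284^2 = 80656 ≡ 332 (mod 467)
6^32 ≡ 332^2 = 110224 ≡ 12 (mod 467)
6^64 ≡ 12^2 = 144 ≡ 144 (mod 467)
6^128 ≡ 144^2 = 20736 ≡ 188 (mod 467)
233 = 128 + 64 + 32 + 8 + 1 in binary powers of 2.
So 6^233 ≡ 188 · 144 · 12 · 284 · 6 ≡ 466 (mod 467).
Since 6^d ≡ 466 (mod 467), base 6 does not prove 467 composite.

466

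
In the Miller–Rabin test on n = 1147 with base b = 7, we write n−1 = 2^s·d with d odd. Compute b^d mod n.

1025

1147 − 1 = 1146 = 2^1 · 573, so d = 573.
7^1 ≡ 7 (mod 1147)
7^2 ≡ 7^2 = 49 ≡ 49 (mod 1147)
7^4 ≡ 49^2 = 2401 ≡ 107 (mod 1147)
7^8 ≡ 107^2 = 11449 ≡ 1126 (mod 1147)
7^16 ≡ 1126^2 = 1267876 ≡ 441 (mod 1147)
7^32 ≡ 441^2 = 194481 ≡ 638 (mod 1147)
7^64 ≡ 638^2 = 407044 ≡ 1006 (mod 1147)
7^128 ≡ 1006^2 = 1012036 ≡ 382 (mod 1147)
7^256 ≡ 382^2 = 145924 ≡ 255 (mod 1147)
7^512 ≡ 255^2 = 65025 ≡ 793 (mod 1147)
573 = 512 + 32 + 16 + 8 + 4 + 1 in binary powers of 2.
So 7^573 ≡ 793 · 638 · 441 · 1126 · 107 · 7 ≡ 1025 (mod 1147).
Squaring chain: 1025; never reaches −1, so base 7 is a Miller–Rabin witness that 1147 is composite.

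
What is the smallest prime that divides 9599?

9599 is odd.
Digit sum 32, not divisible by 3.
Ends in 9: not divisible by 5.
7: 9599 = 7·1371 + 2
11: 9599 = 11·872 + 7
13: 9599 = 13·738 + 5
17: 9599 = 17·564 + 11
19: 9599 = 19·505 + 4
23: 9599 = 23·417 + 8
29: 9599 = 29·331

29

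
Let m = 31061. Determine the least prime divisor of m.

31061 is odd.
Digit sum 11, not divisible by 3.
Ends in 1: not divisible by 5.
7: 31061 = 7·4437 + 2
11: 31061 = 11·2823 + 8
13: 31061 = 13·2389 + 4
17: 31061 = 17·1827 + 2
19: 31061 = 19·1634 + 15
23: 31061 = 23·1350 + 11
29: 31061 = 29·1071 + 2
31: 31061 = 31·1001 + 30
37: 31061 = 37·839 + 18
41: 31061 = 41·757 + 24
43: 31061 = 43·722 + 15
47: 31061 = 47·660 + 41
53: 31061 = 53·586 + 3
59: 31061 = 59·526 + 27
61: 31061 = 61·509 + 12
67: 31061 = 67·463 + 40
71: 31061 = 71·437 + 34
73: 31061 = 73·425 + 36
79: 31061 = 79·393 + 14
83: 31061 = 83·374 + 19
89: 31061 = 89·349

89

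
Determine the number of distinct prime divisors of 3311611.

3

3311611 = 37^2 · 2419
2419 = 41 · 59
3311611 = 37^2 · 41 · 59, which has 3 distinct prime factors.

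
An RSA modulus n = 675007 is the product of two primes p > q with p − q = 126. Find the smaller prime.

761

Since p = q + 126, we have 675007 = q(q + 126), so q² + 126q − 675007 = 0.
Discriminant: 126² + 4·675007 = 15876 + 2700028 = 2715904; √2715904 = 1648.
q = (−126 + 1648)/2 = 761, and p = q + 126 = 887.
Check: 761 · 887 = 675007.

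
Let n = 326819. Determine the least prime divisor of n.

19

326819 is odd.
Digit sum 29, not divisible by 3.
Ends in 9: not divisible by 5.
7: 326819 = 7·46688 + 3
11: 326819 = 11·29710 + 9
13: 326819 = 13·25139 + 12
17: 326819 = 17·19224 + 11
19: 326819 = 19·17201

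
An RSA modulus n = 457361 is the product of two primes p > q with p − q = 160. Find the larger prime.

761

Since p = q + 160, we have 457361 = q(q + 160), so q² + 160q − 457361 = 0.
Discriminant: 160² + 4·457361 = 25600 + 1829444 = 1855044; √1855044 = 1362.
q = (−160 + 1362)/2 = 601, and p = q + 160 = 761.
Check: 601 · 761 = 457361.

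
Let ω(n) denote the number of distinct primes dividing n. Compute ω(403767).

403767 = 3^2 · 44863
44863 = 7 · 6409
6409 = 13 · 493
493 = 17 · 29
403767 = 3^2 · 7 · 13 · 17 · 29, which has 5 distinct prime factors.

5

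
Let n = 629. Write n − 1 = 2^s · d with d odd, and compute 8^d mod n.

629 − 1 = 628 = 2^2 · 157, so d = 157.
8^1 ≡ 8 (mod 629)
8^2 ≡ 8^2 = 64 ≡ 64 (mod 629)
8^4 ≡ 64^2 = 4096 ≡ 322 (mod 629)
8^8 ≡ 322^2 = 103684 ≡ 528 (mod 629)
8^16 ≡ 528^2 = 278784 ≡ 137 (mod 629)
8^32 ≡ 137^2 = 18769 ≡ 528 (mod 629)
8^64 ≡ 528^2 = 278784 ≡ 137 (mod 629)
8^128 ≡ 137^2 = 18769 ≡ 528 (mod 629)
157 = 128 + 16 + 8 + 4 + 1 in binary powers of 2.
So 8^157 ≡ 528 · 137 · 528 · 322 · 8 ≡ 230 (mod 629).
Squaring chain: 230 → 64; never reaches −1, so base 8 is a Miller–Rabin witness that 629 is composite.

230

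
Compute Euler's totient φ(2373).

Factor: 2373 = 3 · 7 · 113.
φ(2373) = (3−1) · (7−1) · (113−1) = 2 · 6 · 112 = 1344.

1344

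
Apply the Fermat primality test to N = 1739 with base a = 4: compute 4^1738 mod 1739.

995

4^1 ≡ 4 (mod 1739)
4^2 ≡ 4^2 = 16 ≡ 16 (mod 1739)
4^4 ≡ 16^2 = 256 ≡ 256 (mod 1739)
4^8 ≡ 256^2 = 65536 ≡ 1193 (mod 1739)
4^16 ≡ 1193^2 = 1423249 ≡ 747 (mod 1739)
4^32 ≡ 747^2 = 558009 ≡ 1529 (mod 1739)
4^64 ≡ 1529^2 = 2337841 ≡ 625 (mod 1739)
4^128 ≡ 625^2 = 390625 ≡ 1089 (mod 1739)
4^256 ≡ 1089^2 = 1185921 ≡ 1662 (mod 1739)
4^512 ≡ 1662^2 = 2762244 ≡ 712 (mod 1739)
4^1024 ≡ 712^2 = 506944 ≡ 895 (mod 1739)
1738 = 1024 + 512 + 128 + 64 + 8 + 2 in binary powers of 2.
So 4^1738 ≡ 895 · 712 · 1089 · 625 · 1193 · 16 ≡ 995 (mod 1739).
Since 995 ≠ 1, base 4 is a Fermat witness: 1739 is composite.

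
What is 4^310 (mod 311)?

1

4^1 ≡ 4 (mod 311)
4^2 ≡ 4^2 = 16 ≡ 16 (mod 311)
4^4 ≡ 16^2 = 256 ≡ 256 (mod 311)
4^8 ≡ 256^2 = 65536 ≡ 226 (mod 311)
4^16 ≡ 226^2 = 51076 ≡ 72 (mod 311)
4^32 ≡ 72^2 = 5184 ≡ 208 (mod 311)
4^64 ≡ 208^2 = 43264 ≡ 35 (mod 311)
4^128 ≡ 35^2 = 1225 ≡ 292 (mod 311)
4^256 ≡ 292^2 = 85264 ≡ 50 (mod 311)
310 = 256 + 32 + 16 + 4 + 2 in binary powers of 2.
So 4^310 ≡ 50 · 208 · 72 · 256 · 16 ≡ 1 (mod 311).
Since the result is 1, base 4 gives no evidence that 311 is composite.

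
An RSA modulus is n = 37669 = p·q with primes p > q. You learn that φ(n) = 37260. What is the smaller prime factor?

139

φ(n) = (p−1)(q−1) = n − (p+q) + 1, so p + q = 37669 − 37260 + 1 = 410.
p and q are the roots of t² − 410t + 37669 = 0.
Discriminant: 410² − 4·37669 = 168100 − 150676 = 17424; √17424 = 132.
q = (410 − 132)/2 = 139, p = (410 + 132)/2 = 271.
Check: 139 · 271 = 37669.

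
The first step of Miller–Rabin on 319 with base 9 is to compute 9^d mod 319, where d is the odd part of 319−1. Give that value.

5

319 − 1 = 318 = 2^1 · 159, so d = 159.
9^1 ≡ 9 (mod 319)
9^2 ≡ 9^2 = 81 ≡ 81 (mod 319)
9^4 ≡ 81^2 = 6561 ≡ 181 (mod 319)
9^8 ≡ 181^2 = 32761 ≡ 223 (mod 319)
9^16 ≡ 223^2 = 49729 ≡ 284 (mod 319)
9^32 ≡ 284^2 = 80656 ≡ 268 (mod 319)
9^64 ≡ 268^2 = 71824 ≡ 49 (mod 319)
9^128 ≡ 49^2 = 2401 ≡ 168 (mod 319)
159 = 128 + 16 + 8 + 4 + 2 + 1 in binary powers of 2.
So 9^159 ≡ 168 · 284 · 223 · 181 · 81 · 9 ≡ 5 (mod 319).
Squaring chain: 5; never reaches −1, so base 9 is a Miller–Rabin witness that 319 is composite.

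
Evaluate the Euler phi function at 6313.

Factor: 6313 = 59 · 107.
φ(6313) = (59−1) · (107−1) = 58 · 106 = 6148.

6148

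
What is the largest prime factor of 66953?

66953 = 23 · 2911
2911 = 41 · 71
71 is prime.
So 66953 = 23 · 41 · 71; the largest prime factor is 71.

71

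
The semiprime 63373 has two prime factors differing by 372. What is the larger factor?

Since p = q + 372, we have 63373 = q(q + 372), so q² + 372q − 63373 = 0.
Discriminant: 372² + 4·63373 = 138384 + 253492 = 391876; √391876 = 626.
q = (−372 + 626)/2 = 127, and p = q + 372 = 499.
Check: 127 · 499 = 63373.

499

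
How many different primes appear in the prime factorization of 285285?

6

285285 = 3 · 95095
95095 = 5 · 19019
19019 = 7 · 2717
2717 = 11 · 247
247 = 13 · 19
285285 = 3 · 5 · 7 · 11 · 13 · 19, which has 6 distinct prime factors.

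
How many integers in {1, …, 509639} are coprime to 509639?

465696

Factor: 509639 = 13 · 197 · 199.
φ(509639) = (13−1) · (197−1) · (199−1) = 12 · 196 · 198 = 465696.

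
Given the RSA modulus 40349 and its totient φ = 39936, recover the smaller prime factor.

157

φ(n) = (p−1)(q−1) = n − (p+q) + 1, so p + q = 40349 − 39936 + 1 = 414.
p and q are the roots of t² − 414t + 40349 = 0.
Discriminant: 414² − 4·40349 = 171396 − 161396 = 10000; √10000 = 100.
q = (414 − 100)/2 = 157, p = (414 + 100)/2 = 257.
Check: 157 · 257 = 40349.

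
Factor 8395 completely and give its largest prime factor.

73

8395 = 5 · 1679
1679 = 23 · 73
73 is prime.
So 8395 = 5 · 23 · 73; the largest prime factor is 73.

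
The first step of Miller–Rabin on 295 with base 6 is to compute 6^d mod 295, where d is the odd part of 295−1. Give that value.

295 − 1 = 294 = 2^1 · 147, so d = 147.
6^1 ≡ 6 (mod 295)
6^2 ≡ 6^2 = 36 ≡ 36 (mod 295)
6^4 ≡ 36^2 = 1296 ≡ 116 (mod 295)
6^8 ≡ 116^2 = 13456 ≡ 181 (mod 295)
6^16 ≡ 181^2 = 32761 ≡ 16 (mod 295)
6^32 ≡ 16^2 = 256 ≡ 256 (mod 295)
6^64 ≡ 256^2 = 65536 ≡ 46 (mod 295)
6^128 ≡ 46^2 = 2116 ≡ 51 (mod 295)
147 = 128 + 16 + 2 + 1 in binary powers of 2.
So 6^147 ≡ 51 · 16 · 36 · 6 ≡ 141 (mod 295).
Squaring chain: 141; never reaches −1, so base 6 is a Miller–Rabin witness that 295 is composite.

141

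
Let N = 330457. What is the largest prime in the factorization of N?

330457 = 47 · 7031
7031 = 79 · 89
89 is prime.
So 330457 = 47 · 79 · 89; the largest prime factor is 89.

89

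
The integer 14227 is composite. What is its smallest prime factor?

14227 is odd.
Digit sum 16, not divisible by 3.
Ends in 7: not divisible by 5.
7: 14227 = 7·2032 + 3
11: 14227 = 11·1293 + 4
13: 14227 = 13·1094 + 5
17: 14227 = 17·836 + 15
19: 14227 = 19·748 + 15
23: 14227 = 23·618 + 13
29: 14227 = 29·490 + 17
31: 14227 = 31·458 + 29
37: 14227 = 37·384 + 19
41: 14227 = 41·347

41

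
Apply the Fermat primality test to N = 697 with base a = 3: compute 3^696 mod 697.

3^1 ≡ 3 (mod 697)
3^2 ≡ 3^2 = 9 ≡ 9 (mod 697)
3^4 ≡ 9^2 = 81 ≡ 81 (mod 697)
3^8 ≡ 81^2 = 6561 ≡ 288 (mod 697)
3^16 ≡ 288^2 = 82944 ≡ 1 (mod 697)
3^32 ≡ 1^2 = 1 ≡ 1 (mod 697)
3^64 ≡ 1^2 = 1 ≡ 1 (mod 697)
3^128 ≡ 1^2 = 1 ≡ 1 (mod 697)
3^256 ≡ 1^2 = 1 ≡ 1 (mod 697)
3^512 ≡ 1^2 = 1 ≡ 1 (mod 697)
696 = 512 + 128 + 32 + 16 + 8 in binary powers of 2.
So 3^696 ≡ 1 · 1 · 1 · 1 · 288 ≡ 288 (mod 697).
Since 288 ≠ 1, base 3 is a Fermat witness: 697 is composite.

288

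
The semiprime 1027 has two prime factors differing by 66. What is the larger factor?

79

Since p = q + 66, we have 1027 = q(q + 66), so q² + 66q − 1027 = 0.
Discriminant: 66² + 4·1027 = 4356 + 4108 = 8464; √8464 = 92.
q = (−66 + 92)/2 = 13, and p = q + 66 = 79.
Check: 13 · 79 = 1027.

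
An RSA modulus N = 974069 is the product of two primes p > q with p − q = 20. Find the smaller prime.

Since p = q + 20, we have 974069 = q(q + 20), so q² + 20q − 974069 = 0.
Discriminant: 20² + 4·974069 = 400 + 3896276 = 3896676; √3896676 = 1974.
q = (−20 + 1974)/2 = 977, and p = q + 20 = 997.
Check: 977 · 997 = 974069.

977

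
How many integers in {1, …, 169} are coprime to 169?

156

Factor: 169 = 13^2.
φ(169) = 13^1·(13−1) = 156.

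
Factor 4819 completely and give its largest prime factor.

4819 = 61 · 79
79 is prime.
So 4819 = 61 · 79; the largest prime factor is 79.

79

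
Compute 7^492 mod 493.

455

7^1 ≡ 7 (mod 493)
7^2 ≡ 7^2 = 49 ≡ 49 (mod 493)
7^4 ≡ 49^2 = 2401 ≡ 429 (mod 493)
7^8 ≡ 429^2 = 184041 ≡ 152 (mod 493)
7^16 ≡ 152^2 = 23104 ≡ 426 (mod 493)
7^32 ≡ 426^2 = 181476 ≡ 52 (mod 493)
7^64 ≡ 52^2 = 2704 ≡ 239 (mod 493)
7^128 ≡ 239^2 = 57121 ≡ 426 (mod 493)
7^256 ≡ 426^2 = 181476 ≡ 52 (mod 493)
492 = 256 + 128 + 64 + 32 + 8 + 4 in binary powers of 2.
So 7^492 ≡ 52 · 426 · 239 · 52 · 152 · 429 ≡ 455 (mod 493).
Since 455 ≠ 1, base 7 is a Fermat witness: 493 is composite.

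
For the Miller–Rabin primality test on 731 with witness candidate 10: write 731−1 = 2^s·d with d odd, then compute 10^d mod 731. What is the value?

232

731 − 1 = 730 = 2^1 · 365, so d = 365.
10^1 ≡ 10 (mod 731)
10^2 ≡ 10^2 = 100 ≡ 100 (mod 731)
10^4 ≡ 100^2 = 10000 ≡ 497 (mod 731)
10^8 ≡ 497^2 = 247009 ≡ 662 (mod 731)
10^16 ≡ 662^2 = 438244 ≡ 375 (mod 731)
10^32 ≡ 375^2 = 140625 ≡ 273 (mod 731)
10^64 ≡ 273^2 = 74529 ≡ 698 (mod 731)
10^128 ≡ 698^2 = 487204 ≡ 358 (mod 731)
10^256 ≡ 358^2 = 128164 ≡ 239 (mod 731)
365 = 256 + 64 + 32 + 8 + 4 + 1 in binary powers of 2.
So 10^365 ≡ 239 · 698 · 273 · 662 · 497 · 10 ≡ 232 (mod 731).
Squaring chain: 232; never reaches −1, so base 10 is a Miller–Rabin witness that 731 is composite.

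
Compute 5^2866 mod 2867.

5^1 ≡ 5 (mod 2867)
5^2 ≡ 5^2 = 25 ≡ 25 (mod 2867)
5^4 ≡ 25^2 = 625 ≡ 625 (mod 2867)
5^8 ≡ 625^2 = 390625 ≡ 713 (mod 2867)
5^16 ≡ 713^2 = 508369 ≡ 910 (mod 2867)
5^32 ≡ 910^2 = 828100 ≡ 2404 (mod 2867)
5^64 ≡ 2404^2 = 5779216 ≡ 2211 (mod 2867)
5^128 ≡ 2211^2 = 4888521 ≡ 286 (mod 2867)
5^256 ≡ 286^2 = 81796 ≡ 1520 (mod 2867)
5^512 ≡ 1520^2 = 2310400 ≡ 2465 (mod 2867)
5^1024 ≡ 2465^2 = 6076225 ≡ 1052 (mod 2867)
5^2048 ≡ 1052^2 = 1106704 ≡ 42 (mod 2867)
2866 = 2048 + 512 + 256 + 32 + 16 + 2 in binary powers of 2.
So 5^2866 ≡ 42 · 2465 · 1520 · 2404 · 910 · 25 ≡ 544 (mod 2867).
Since 544 ≠ 1, base 5 is a Fermat witness: 2867 is composite.

544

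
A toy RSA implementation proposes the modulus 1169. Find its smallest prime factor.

7

1169 is odd.
Digit sum 17, not divisible by 3.
Ends in 9: not divisible by 5.
7: 1169 = 7·167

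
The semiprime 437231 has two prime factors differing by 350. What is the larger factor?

Since p = q + 350, we have 437231 = q(q + 350), so q² + 350q − 437231 = 0.
Discriminant: 350² + 4·437231 = 122500 + 1748924 = 1871424; √1871424 = 1368.
q = (−350 + 1368)/2 = 509, and p = q + 350 = 859.
Check: 509 · 859 = 437231.

859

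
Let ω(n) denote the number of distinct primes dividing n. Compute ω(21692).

21692 = 2^2 · 5423
5423 = 11 · 493
493 = 17 · 29
21692 = 2^2 · 11 · 17 · 29, which has 4 distinct prime factors.

4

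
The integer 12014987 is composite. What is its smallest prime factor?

61

12014987 is odd.
Digit sum 32, not divisible by 3.
Ends in 7: not divisible by 5.
7: 12014987 = 7·1716426 + 5
11: 12014987 = 11·1092271 + 6
13: 12014987 = 13·924229 + 10
17: 12014987 = 17·706763 + 16
19: 12014987 = 19·632367 + 14
23: 12014987 = 23·522390 + 17
29: 12014987 = 29·414309 + 26
31: 12014987 = 31·387580 + 7
37: 12014987 = 37·324729 + 14
41: 12014987 = 41·293048 + 19
43: 12014987 = 43·279418 + 13
47: 12014987 = 47·255638 + 1
53: 12014987 = 53·226697 + 46
59: 12014987 = 59·203643 + 50
61: 12014987 = 61·196967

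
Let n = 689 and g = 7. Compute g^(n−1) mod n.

7^1 ≡ 7 (mod 689)
7^2 ≡ 7^2 = 49 ≡ 49 (mod 689)
7^4 ≡ 49^2 = 2401 ≡ 334 (mod 689)
7^8 ≡ 334^2 = 111556 ≡ 627 (mod 689)
7^16 ≡ 627^2 = 393129 ≡ 399 (mod 689)
7^32 ≡ 399^2 = 159201 ≡ 42 (mod 689)
7^64 ≡ 42^2 = 1764 ≡ 386 (mod 689)
7^128 ≡ 386^2 = 148996 ≡ 172 (mod 689)
7^256 ≡ 172^2 = 29584 ≡ 646 (mod 689)
7^512 ≡ 646^2 = 417316 ≡ 471 (mod 689)
688 = 512 + 128 + 32 + 16 in binary powers of 2.
So 7^688 ≡ 471 · 172 · 42 · 399 ≡ 386 (mod 689).
Since 386 ≠ 1, base 7 is a Fermat witness: 689 is composite.

386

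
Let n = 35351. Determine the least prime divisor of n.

35351 is odd.
Digit sum 17, not divisible by 3.
Ends in 1: not divisible by 5.
7: 35351 = 7·5050 + 1
11: 35351 = 11·3213 + 8
13: 35351 = 13·2719 + 4
17: 35351 = 17·2079 + 8
19: 35351 = 19·1860 + 11
23: 35351 = 23·1537

23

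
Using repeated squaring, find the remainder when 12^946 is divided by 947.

1

12^1 ≡ 12 (mod 947)
12^2 ≡ 12^2 = 144 ≡ 144 (mod 947)
12^4 ≡ 144^2 = 20736 ≡ 849 (mod 947)
12^8 ≡ 849^2 = 720801 ≡ 134 (mod 947)
12^16 ≡ 134^2 = 17956 ≡ 910 (mod 947)
12^32 ≡ 910^2 = 828100 ≡ 422 (mod 947)
12^64 ≡ 422^2 = 178084 ≡ 48 (mod 947)
12^128 ≡ 48^2 = 2304 ≡ 410 (mod 947)
12^256 ≡ 410^2 = 168100 ≡ 481 (mod 947)
12^512 ≡ 481^2 = 231361 ≡ 293 (mod 947)
946 = 512 + 256 + 128 + 32 + 16 + 2 in binary powers of 2.
So 12^946 ≡ 293 · 481 · 410 · 422 · 910 · 144 ≡ 1 (mod 947).
Since the result is 1, base 12 gives no evidence that 947 is composite.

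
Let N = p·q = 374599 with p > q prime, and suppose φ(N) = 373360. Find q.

φ(n) = (p−1)(q−1) = n − (p+q) + 1, so p + q = 374599 − 373360 + 1 = 1240.
p and q are the roots of t² − 1240t + 374599 = 0.
Discriminant: 1240² − 4·374599 = 1537600 − 1498396 = 39204; √39204 = 198.
q = (1240 − 198)/2 = 521, p = (1240 + 198)/2 = 719.
Check: 521 · 719 = 374599.

521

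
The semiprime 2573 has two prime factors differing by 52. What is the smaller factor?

Since p = q + 52, we have 2573 = q(q + 52), so q² + 52q − 2573 = 0.
Discriminant: 52² + 4·2573 = 2704 + 10292 = 12996; √12996 = 114.
q = (−52 + 114)/2 = 31, and p = q + 52 = 83.
Check: 31 · 83 = 2573.

31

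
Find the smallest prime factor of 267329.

23

267329 is odd.
Digit sum 29, not divisible by 3.
Ends in 9: not divisible by 5.
7: 267329 = 7·38189 + 6
11: 267329 = 11·24302 + 7
13: 267329 = 13·20563 + 10
17: 267329 = 17·15725 + 4
19: 267329 = 19·14069 + 18
23: 267329 = 23·11623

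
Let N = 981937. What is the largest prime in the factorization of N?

89

981937 = 11 · 89267
89267 = 17 · 5251
5251 = 59 · 89
89 is prime.
So 981937 = 11 · 17 · 59 · 89; the largest prime factor is 89.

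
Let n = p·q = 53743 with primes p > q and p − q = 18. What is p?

Since p = q + 18, we have 53743 = q(q + 18), so q² + 18q − 53743 = 0.
Discriminant: 18² + 4·53743 = 324 + 214972 = 215296; √215296 = 464.
q = (−18 + 464)/2 = 223, and p = q + 18 = 241.
Check: 223 · 241 = 53743.

241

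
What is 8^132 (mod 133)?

8^1 ≡ 8 (mod 133)
8^2 ≡ 8^2 = 64 ≡ 64 (mod 133)
8^4 ≡ 64^2 = 4096 ≡ 106 (mod 133)
8^8 ≡ 106^2 = 11236 ≡ 64 (mod 133)
8^16 ≡ 64^2 = 4096 ≡ 106 (mod 133)
8^32 ≡ 106^2 = 11236 ≡ 64 (mod 133)
8^64 ≡ 64^2 = 4096 ≡ 106 (mod 133)
8^128 ≡ 106^2 = 11236 ≡ 64 (mod 133)
132 = 128 + 4 in binary powers of 2.
So 8^132 ≡ 64 · 106 ≡ 1 (mod 133).
Since the result is 1, base 8 gives no evidence that 133 is composite.

1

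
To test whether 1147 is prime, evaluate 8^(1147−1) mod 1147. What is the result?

628

8^1 ≡ 8 (mod 1147)
8^2 ≡ 8^2 = 64 ≡ 64 (mod 1147)
8^4 ≡ 64^2 = 4096 ≡ 655 (mod 1147)
8^8 ≡ 655^2 = 429025 ≡ 47 (mod 1147)
8^16 ≡ 47^2 = 2209 ≡ 1062 (mod 1147)
8^32 ≡ 1062^2 = 1127844 ≡ 343 (mod 1147)
8^64 ≡ 343^2 = 117649 ≡ 655 (mod 1147)
8^128 ≡ 655^2 = 429025 ≡ 47 (mod 1147)
8^256 ≡ 47^2 = 2209 ≡ 1062 (mod 1147)
8^512 ≡ 1062^2 = 1127844 ≡ 343 (mod 1147)
8^1024 ≡ 343^2 = 117649 ≡ 655 (mod 1147)
1146 = 1024 + 64 + 32 + 16 + 8 + 2 in binary powers of 2.
So 8^1146 ≡ 655 · 655 · 343 · 1062 · 47 · 64 ≡ 628 (mod 1147).
Since 628 ≠ 1, base 8 is a Fermat witness: 1147 is composite.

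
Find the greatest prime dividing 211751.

211751 = 37 · 5723
5723 = 59 · 97
97 is prime.
So 211751 = 37 · 59 · 97; the largest prime factor is 97.

97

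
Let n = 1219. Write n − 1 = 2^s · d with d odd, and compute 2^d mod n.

1219 − 1 = 1218 = 2^1 · 609, so d = 609.
2^1 ≡ 2 (mod 1219)
2^2 ≡ 2^2 = 4 ≡ 4 (mod 1219)
2^4 ≡ 4^2 = 16 ≡ 16 (mod 1219)
2^8 ≡ 16^2 = 256 ≡ 256 (mod 1219)
2^16 ≡ 256^2 = 65536 ≡ 929 (mod 1219)
2^32 ≡ 929^2 = 863041 ≡ 1208 (mod 1219)
2^64 ≡ 1208^2 = 1459264 ≡ 121 (mod 1219)
2^128 ≡ 121^2 = 14641 ≡ 13 (mod 1219)
2^256 ≡ 13^2 = 169 ≡ 169 (mod 1219)
2^512 ≡ 169^2 = 28561 ≡ 524 (mod 1219)
609 = 512 + 64 + 32 + 1 in binary powers of 2.
So 2^609 ≡ 524 · 121 · 1208 · 2 ≡ 867 (mod 1219).
Squaring chain: 867; never reaches −1, so base 2 is a Miller–Rabin witness that 1219 is composite.

867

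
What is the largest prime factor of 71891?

67

71891 = 29 · 2479
2479 = 37 · 67
67 is prime.
So 71891 = 29 · 37 · 67; the largest prime factor is 67.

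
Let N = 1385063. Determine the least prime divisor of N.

1385063 is odd.
Digit sum 26, not divisible by 3.
Ends in 3: not divisible by 5.
7: 1385063 = 7·197866 + 1
11: 1385063 = 11·125914 + 9
13: 1385063 = 13·106543 + 4
17: 1385063 = 17·81474 + 5
19: 1385063 = 19·72898 + 1
23: 1385063 = 23·60220 + 3
29: 1385063 = 29·47760 + 23
31: 1385063 = 31·44679 + 14
37: 1385063 = 37·37434 + 5
41: 1385063 = 41·33782 + 1
43: 1385063 = 43·32210 + 33
47: 1385063 = 47·29469 + 20
53: 1385063 = 53·26133 + 14
59: 1385063 = 59·23475 + 38
61: 1385063 = 61·22705 + 58
67: 1385063 = 67·20672 + 39
71: 1385063 = 71·19507 + 66
73: 1385063 = 73·18973 + 34
79: 1385063 = 79·17532 + 35
83: 1385063 = 83·16687 + 42
89: 1385063 = 89·15562 + 45
97: 1385063 = 97·14279

97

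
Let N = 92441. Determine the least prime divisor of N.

92441 is odd.
Digit sum 20, not divisible by 3.
Ends in 1: not divisible by 5.
7: 92441 = 7·13205 + 6
11: 92441 = 11·8403 + 8
13: 92441 = 13·7110 + 11
17: 92441 = 17·5437 + 12
19: 92441 = 19·4865 + 6
23: 92441 = 23·4019 + 4
29: 92441 = 29·3187 + 18
31: 92441 = 31·2981 + 30
37: 92441 = 37·2498 + 15
41: 92441 = 41·2254 + 27
43: 92441 = 43·2149 + 34
47: 92441 = 47·1966 + 39
53: 92441 = 53·1744 + 9
59: 92441 = 59·1566 + 47
61: 92441 = 61·1515 + 26
67: 92441 = 67·1379 + 48
71: 92441 = 71·1301 + 70
73: 92441 = 73·1266 + 23
79: 92441 = 79·1170 + 11
83: 92441 = 83·1113 + 62
89: 92441 = 89·1038 + 59
97: 92441 = 97·953

97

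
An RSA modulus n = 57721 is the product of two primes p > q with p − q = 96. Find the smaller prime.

Since p = q + 96, we have 57721 = q(q + 96), so q² + 96q − 57721 = 0.
Discriminant: 96² + 4·57721 = 9216 + 230884 = 240100; √240100 = 490.
q = (−96 + 490)/2 = 197, and p = q + 96 = 293.
Check: 197 · 293 = 57721.

197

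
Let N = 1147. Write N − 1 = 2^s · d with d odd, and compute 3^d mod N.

492

1147 − 1 = 1146 = 2^1 · 573, so d = 573.
3^1 ≡ 3 (mod 1147)
3^2 ≡ 3^2 = 9 ≡ 9 (mod 1147)
3^4 ≡ 9^2 = 81 ≡ 81 (mod 1147)
3^8 ≡ 81^2 = 6561 ≡ 826 (mod 1147)
3^16 ≡ 826^2 = 682276 ≡ 958 (mod 1147)
3^32 ≡ 958^2 = 917764 ≡ 164 (mod 1147)
3^64 ≡ 164^2 = 26896 ≡ 515 (mod 1147)
3^128 ≡ 515^2 = 265225 ≡ 268 (mod 1147)
3^256 ≡ 268^2 = 71824 ≡ 710 (mod 1147)
3^512 ≡ 710^2 = 504100 ≡ 567 (mod 1147)
573 = 512 + 32 + 16 + 8 + 4 + 1 in binary powers of 2.
So 3^573 ≡ 567 · 164 · 958 · 826 · 81 · 3 ≡ 492 (mod 1147).
Squaring chain: 492; never reaches −1, so base 3 is a Miller–Rabin witness that 1147 is composite.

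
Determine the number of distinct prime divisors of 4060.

4

4060 = 2^2 · 1015
1015 = 5 · 203
203 = 7 · 29
4060 = 2^2 · 5 · 7 · 29, which has 4 distinct prime factors.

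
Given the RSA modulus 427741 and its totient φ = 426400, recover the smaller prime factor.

φ(n) = (p−1)(q−1) = n − (p+q) + 1, so p + q = 427741 − 426400 + 1 = 1342.
p and q are the roots of t² − 1342t + 427741 = 0.
Discriminant: 1342² − 4·427741 = 1800964 − 1710964 = 90000; √90000 = 300.
q = (1342 − 300)/2 = 521, p = (1342 + 300)/2 = 821.
Check: 521 · 821 = 427741.

521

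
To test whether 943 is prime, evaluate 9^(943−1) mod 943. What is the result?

901

9^1 ≡ 9 (mod 943)
9^2 ≡ 9^2 = 81 ≡ 81 (mod 943)
9^4 ≡ 81^2 = 6561 ≡ 903 (mod 943)
9^8 ≡ 903^2 = 815409 ≡ 657 (mod 943)
9^16 ≡ 657^2 = 431649 ≡ 698 (mod 943)
9^32 ≡ 698^2 = 487204 ≡ 616 (mod 943)
9^64 ≡ 616^2 = 379456 ≡ 370 (mod 943)
9^128 ≡ 370^2 = 136900 ≡ 165 (mod 943)
9^256 ≡ 165^2 = 27225 ≡ 821 (mod 943)
9^512 ≡ 821^2 = 674041 ≡ 739 (mod 943)
942 = 512 + 256 + 128 + 32 + 8 + 4 + 2 in binary powers of 2.
So 9^942 ≡ 739 · 821 · 165 · 616 · 657 · 903 · 81 ≡ 901 (mod 943).
Since 901 ≠ 1, base 9 is a Fermat witness: 943 is composite.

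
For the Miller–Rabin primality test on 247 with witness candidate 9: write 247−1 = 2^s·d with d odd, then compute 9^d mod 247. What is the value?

144

247 − 1 = 246 = 2^1 · 123, so d = 123.
9^1 ≡ 9 (mod 247)
9^2 ≡ 9^2 = 81 ≡ 81 (mod 247)
9^4 ≡ 81^2 = 6561 ≡ 139 (mod 247)
9^8 ≡ 139^2 = 19321 ≡ 55 (mod 247)
9^16 ≡ 55^2 = 3025 ≡ 61 (mod 247)
9^32 ≡ 61^2 = 3721 ≡ 16 (mod 247)
9^64 ≡ 16^2 = 256 ≡ 9 (mod 247)
123 = 64 + 32 + 16 + 8 + 2 + 1 in binary powers of 2.
So 9^123 ≡ 9 · 16 · 61 · 55 · 81 · 9 ≡ 144 (mod 247).
Squaring chain: 144; never reaches −1, so base 9 is a Miller–Rabin witness that 247 is composite.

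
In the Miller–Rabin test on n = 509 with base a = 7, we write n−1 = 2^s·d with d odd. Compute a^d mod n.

509 − 1 = 508 = 2^2 · 127, so d = 127.
7^1 ≡ 7 (mod 509)
7^2 ≡ 7^2 = 49 ≡ 49 (mod 509)
7^4 ≡ 49^2 = 2401 ≡ 365 (mod 509)
7^8 ≡ 365^2 = 133225 ≡ 376 (mod 509)
7^16 ≡ 376^2 = 141376 ≡ 383 (mod 509)
7^32 ≡ 383^2 = 146689 ≡ 97 (mod 509)
7^64 ≡ 97^2 = 9409 ≡ 247 (mod 509)
127 = 64 + 32 + 16 + 8 + 4 + 2 + 1 in binary powers of 2.
So 7^127 ≡ 247 · 97 · 383 · 376 · 365 · 49 · 7 ≡ 208 (mod 509).
Squaring chain: 208 → 508; reaches −1, so base 7 does not prove 509 composite.

208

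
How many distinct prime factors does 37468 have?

4

37468 = 2^2 · 9367
9367 = 17 · 551
551 = 19 · 29
37468 = 2^2 · 17 · 19 · 29, which has 4 distinct prime factors.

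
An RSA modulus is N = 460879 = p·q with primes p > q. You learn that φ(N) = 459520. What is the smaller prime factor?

641

φ(n) = (p−1)(q−1) = n − (p+q) + 1, so p + q = 460879 − 459520 + 1 = 1360.
p and q are the roots of t² − 1360t + 460879 = 0.
Discriminant: 1360² − 4·460879 = 1849600 − 1843516 = 6084; √6084 = 78.
q = (1360 − 78)/2 = 641, p = (1360 + 78)/2 = 719.
Check: 641 · 719 = 460879.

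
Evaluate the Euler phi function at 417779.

Factor: 417779 = 59 · 73 · 97.
φ(417779) = (59−1) · (73−1) · (97−1) = 58 · 72 · 96 = 400896.

400896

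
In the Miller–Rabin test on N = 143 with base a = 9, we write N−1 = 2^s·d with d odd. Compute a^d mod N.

143 − 1 = 142 = 2^1 · 71, so d = 71.
9^1 ≡ 9 (mod 143)
9^2 ≡ 9^2 = 81 ≡ 81 (mod 143)
9^4 ≡ 81^2 = 6561 ≡ 126 (mod 143)
9^8 ≡ 126^2 = 15876 ≡ 3 (mod 143)
9^16 ≡ 3^2 = 9 ≡ 9 (mod 143)
9^32 ≡ 9^2 = 81 ≡ 81 (mod 143)
9^64 ≡ 81^2 = 6561 ≡ 126 (mod 143)
71 = 64 + 4 + 2 + 1 in binary powers of 2.
So 9^71 ≡ 126 · 126 · 81 · 9 ≡ 42 (mod 143).
Squaring chain: 42; never reaches −1, so base 9 is a Miller–Rabin witness that 143 is composite.

42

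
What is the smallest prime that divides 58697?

79

58697 is odd.
Digit sum 35, not divisible by 3.
Ends in 7: not divisible by 5.
7: 58697 = 7·8385 + 2
11: 58697 = 11·5336 + 1
13: 58697 = 13·4515 + 2
17: 58697 = 17·3452 + 13
19: 58697 = 19·3089 + 6
23: 58697 = 23·2552 + 1
29: 58697 = 29·2024 + 1
31: 58697 = 31·1893 + 14
37: 58697 = 37·1586 + 15
41: 58697 = 41·1431 + 26
43: 58697 = 43·1365 + 2
47: 58697 = 47·1248 + 41
53: 58697 = 53·1107 + 26
59: 58697 = 59·994 + 51
61: 58697 = 61·962 + 15
67: 58697 = 67·876 + 5
71: 58697 = 71·826 + 51
73: 58697 = 73·804 + 5
79: 58697 = 79·743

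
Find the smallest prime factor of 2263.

31

2263 is odd.
Digit sum 13, not divisible by 3.
Ends in 3: not divisible by 5.
7: 2263 = 7·323 + 2
11: 2263 = 11·205 + 8
13: 2263 = 13·174 + 1
17: 2263 = 17·133 + 2
19: 2263 = 19·119 + 2
23: 2263 = 23·98 + 9
29: 2263 = 29·78 + 1
31: 2263 = 31·73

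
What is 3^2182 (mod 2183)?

3^1 ≡ 3 (mod 2183)
3^2 ≡ 3^2 = 9 ≡ 9 (mod 2183)
3^4 ≡ 9^2 = 81 ≡ 81 (mod 2183)
3^8 ≡ 81^2 = 6561 ≡ 12 (mod 2183)
3^16 ≡ 12^2 = 144 ≡ 144 (mod 2183)
3^32 ≡ 144^2 = 20736 ≡ 1089 (mod 2183)
3^64 ≡ 1089^2 = 1185921 ≡ 552 (mod 2183)
3^128 ≡ 552^2 = 304704 ≡ 1267 (mod 2183)
3^256 ≡ 1267^2 = 1605289 ≡ 784 (mod 2183)
3^512 ≡ 784^2 = 614656 ≡ 1233 (mod 2183)
3^1024 ≡ 1233^2 = 1520289 ≡ 921 (mod 2183)
3^2048 ≡ 921^2 = 848241 ≡ 1237 (mod 2183)
2182 = 2048 + 128 + 4 + 2 in binary powers of 2.
So 3^2182 ≡ 1237 · 1267 · 81 · 9 ≡ 1302 (mod 2183).
Since 1302 ≠ 1, base 3 is a Fermat witness: 2183 is composite.

1302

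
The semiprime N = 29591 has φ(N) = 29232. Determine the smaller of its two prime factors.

127

φ(n) = (p−1)(q−1) = n − (p+q) + 1, so p + q = 29591 − 29232 + 1 = 360.
p and q are the roots of t² − 360t + 29591 = 0.
Discriminant: 360² − 4·29591 = 129600 − 118364 = 11236; √11236 = 106.
q = (360 − 106)/2 = 127, p = (360 + 106)/2 = 233.
Check: 127 · 233 = 29591.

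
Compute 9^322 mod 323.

9^1 ≡ 9 (mod 323)
9^2 ≡ 9^2 = 81 ≡ 81 (mod 323)
9^4 ≡ 81^2 = 6561 ≡ 101 (mod 323)
9^8 ≡ 101^2 = 10201 ≡ 188 (mod 323)
9^16 ≡ 188^2 = 35344 ≡ 137 (mod 323)
9^32 ≡ 137^2 = 18769 ≡ 35 (mod 323)
9^64 ≡ 35^2 = 1225 ≡ 256 (mod 323)
9^128 ≡ 256^2 = 65536 ≡ 290 (mod 323)
9^256 ≡ 290^2 = 84100 ≡ 120 (mod 323)
322 = 256 + 64 + 2 in binary powers of 2.
So 9^322 ≡ 120 · 256 · 81 ≡ 251 (mod 323).
Since 251 ≠ 1, base 9 is a Fermat witness: 323 is composite.

251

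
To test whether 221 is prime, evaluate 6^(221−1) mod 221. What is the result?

6^1 ≡ 6 (mod 221)
6^2 ≡ 6^2 = 36 ≡ 36 (mod 221)
6^4 ≡ 36^2 = 1296 ≡ 191 (mod 221)
6^8 ≡ 191^2 = 36481 ≡ 16 (mod 221)
6^16 ≡ 16^2 = 256 ≡ 35 (mod 221)
6^32 ≡ 35^2 = 1225 ≡ 120 (mod 221)
6^64 ≡ 120^2 = 14400 ≡ 35 (mod 221)
6^128 ≡ 35^2 = 1225 ≡ 120 (mod 221)
220 = 128 + 64 + 16 + 8 + 4 in binary powers of 2.
So 6^220 ≡ 120 · 35 · 35 · 16 · 191 ≡ 217 (mod 221).
Since 217 ≠ 1, base 6 is a Fermat witness: 221 is composite.

217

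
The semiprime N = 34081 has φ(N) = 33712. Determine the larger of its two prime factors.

197

φ(n) = (p−1)(q−1) = n − (p+q) + 1, so p + q = 34081 − 33712 + 1 = 370.
p and q are the roots of t² − 370t + 34081 = 0.
Discriminant: 370² − 4·34081 = 136900 − 136324 = 576; √576 = 24.
q = (370 − 24)/2 = 173, p = (370 + 24)/2 = 197.
Check: 173 · 197 = 34081.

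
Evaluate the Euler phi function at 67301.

Factor: 67301 = 13 · 31 · 167.
φ(67301) = (13−1) · (31−1) · (167−1) = 12 · 30 · 166 = 59760.

59760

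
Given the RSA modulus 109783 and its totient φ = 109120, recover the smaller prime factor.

311

φ(n) = (p−1)(q−1) = n − (p+q) + 1, so p + q = 109783 − 109120 + 1 = 664.
p and q are the roots of t² − 664t + 109783 = 0.
Discriminant: 664² − 4·109783 = 440896 − 439132 = 1764; √1764 = 42.
q = (664 − 42)/2 = 311, p = (664 + 42)/2 = 353.
Check: 311 · 353 = 109783.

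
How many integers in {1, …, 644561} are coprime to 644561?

Factor: 644561 = 41 · 79 · 199.
φ(644561) = (41−1) · (79−1) · (199−1) = 40 · 78 · 198 = 617760.

617760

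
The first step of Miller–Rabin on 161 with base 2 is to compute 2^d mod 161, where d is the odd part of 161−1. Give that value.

161 − 1 = 160 = 2^5 · 5, so d = 5.
2^1 ≡ 2 (mod 161)
2^2 ≡ 2^2 = 4 ≡ 4 (mod 161)
2^4 ≡ 4^2 = 16 ≡ 16 (mod 161)
5 = 4 + 1 in binary powers of 2.
So 2^5 ≡ 16 · 2 ≡ 32 (mod 161).
Squaring chain: 32 → 58 → 144 → 128 → 123; never reaches −1, so base 2 is a Miller–Rabin witness that 161 is composite.

32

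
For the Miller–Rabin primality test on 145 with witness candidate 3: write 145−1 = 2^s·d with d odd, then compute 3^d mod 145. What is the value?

108

145 − 1 = 144 = 2^4 · 9, so d = 9.
3^1 ≡ 3 (mod 145)
3^2 ≡ 3^2 = 9 ≡ 9 (mod 145)
3^4 ≡ 9^2 = 81 ≡ 81 (mod 145)
3^8 ≡ 81^2 = 6561 ≡ 36 (mod 145)
9 = 8 + 1 in binary powers of 2.
So 3^9 ≡ 36 · 3 ≡ 108 (mod 145).
Squaring chain: 108 → 64 → 36 → 136; never reaches −1, so base 3 is a Miller–Rabin witness that 145 is composite.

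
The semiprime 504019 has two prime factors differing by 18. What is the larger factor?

Since p = q + 18, we have 504019 = q(q + 18), so q² + 18q − 504019 = 0.
Discriminant: 18² + 4·504019 = 324 + 2016076 = 2016400; √2016400 = 1420.
q = (−18 + 1420)/2 = 701, and p = q + 18 = 719.
Check: 701 · 719 = 504019.

719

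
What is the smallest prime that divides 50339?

71

50339 is odd.
Digit sum 20, not divisible by 3.
Ends in 9: not divisible by 5.
7: 50339 = 7·7191 + 2
11: 50339 = 11·4576 + 3
13: 50339 = 13·3872 + 3
17: 50339 = 17·2961 + 2
19: 50339 = 19·2649 + 8
23: 50339 = 23·2188 + 15
29: 50339 = 29·1735 + 24
31: 50339 = 31·1623 + 26
37: 50339 = 37·1360 + 19
41: 50339 = 41·1227 + 32
43: 50339 = 43·1170 + 29
47: 50339 = 47·1071 + 2
53: 50339 = 53·949 + 42
59: 50339 = 59·853 + 12
61: 50339 = 61·825 + 14
67: 50339 = 67·751 + 22
71: 50339 = 71·709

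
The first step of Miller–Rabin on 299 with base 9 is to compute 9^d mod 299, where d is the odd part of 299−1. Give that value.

299 − 1 = 298 = 2^1 · 149, so d = 149.
9^1 ≡ 9 (mod 299)
9^2 ≡ 9^2 = 81 ≡ 81 (mod 299)
9^4 ≡ 81^2 = 6561 ≡ 282 (mod 299)
9^8 ≡ 282^2 = 79524 ≡ 289 (mod 299)
9^16 ≡ 289^2 = 83521 ≡ 100 (mod 299)
9^32 ≡ 100^2 = 10000 ≡ 133 (mod 299)
9^64 ≡ 133^2 = 17689 ≡ 48 (mod 299)
9^128 ≡ 48^2 = 2304 ≡ 211 (mod 299)
149 = 128 + 16 + 4 + 1 in binary powers of 2.
So 9^149 ≡ 211 · 100 · 282 · 9 ≡ 3 (mod 299).
Squaring chain: 3; never reaches −1, so base 9 is a Miller–Rabin witness that 299 is composite.

3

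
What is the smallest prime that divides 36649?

67

36649 is odd.
Digit sum 28, not divisible by 3.
Ends in 9: not divisible by 5.
7: 36649 = 7·5235 + 4
11: 36649 = 11·3331 + 8
13: 36649 = 13·2819 + 2
17: 36649 = 17·2155 + 14
19: 36649 = 19·1928 + 17
23: 36649 = 23·1593 + 10
29: 36649 = 29·1263 + 22
31: 36649 = 31·1182 + 7
37: 36649 = 37·990 + 19
41: 36649 = 41·893 + 36
43: 36649 = 43·852 + 13
47: 36649 = 47·779 + 36
53: 36649 = 53·691 + 26
59: 36649 = 59·621 + 10
61: 36649 = 61·600 + 49
67: 36649 = 67·547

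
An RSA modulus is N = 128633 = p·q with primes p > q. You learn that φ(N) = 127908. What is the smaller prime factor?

φ(n) = (p−1)(q−1) = n − (p+q) + 1, so p + q = 128633 − 127908 + 1 = 726.
p and q are the roots of t² − 726t + 128633 = 0.
Discriminant: 726² − 4·128633 = 527076 − 514532 = 12544; √12544 = 112.
q = (726 − 112)/2 = 307, p = (726 + 112)/2 = 419.
Check: 307 · 419 = 128633.

307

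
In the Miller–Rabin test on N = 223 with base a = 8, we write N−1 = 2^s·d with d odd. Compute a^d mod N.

223 − 1 = 222 = 2^1 · 111, so d = 111.
8^1 ≡ 8 (mod 223)
8^2 ≡ 8^2 = 64 ≡ 64 (mod 223)
8^4 ≡ 64^2 = 4096 ≡ 82 (mod 223)
8^8 ≡ 82^2 = 6724 ≡ 34 (mod 223)
8^16 ≡ 34^2 = 1156 ≡ 41 (mod 223)
8^32 ≡ 41^2 = 1681 ≡ 120 (mod 223)
8^64 ≡ 120^2 = 14400 ≡ 128 (mod 223)
111 = 64 + 32 + 8 + 4 + 2 + 1 in binary powers of 2.
So 8^111 ≡ 128 · 120 · 34 · 82 · 64 · 8 ≡ 1 (mod 223).
Since 8^d ≡ 1 (mod 223), base 8 does not prove 223 composite.

1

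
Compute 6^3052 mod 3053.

2113

6^1 ≡ 6 (mod 3053)
6^2 ≡ 6^2 = 36 ≡ 36 (mod 3053)
6^4 ≡ 36^2 = 1296 ≡ 1296 (mod 3053)
6^8 ≡ 1296^2 = 1679616 ≡ 466 (mod 3053)
6^16 ≡ 466^2 = 217156 ≡ 393 (mod 3053)
6^32 ≡ 393^2 = 154449 ≡ 1799 (mod 3053)
6^64 ≡ 1799^2 = 3236401 ≡ 221 (mod 3053)
6^128 ≡ 221^2 = 48841 ≡ 3046 (mod 3053)
6^256 ≡ 3046^2 = 9278116 ≡ 49 (mod 3053)
6^512 ≡ 49^2 = 2401 ≡ 2401 (mod 3053)
6^1024 ≡ 2401^2 = 5764801 ≡ 737 (mod 3053)
6^2048 ≡ 737^2 = 543169 ≡ 2788 (mod 3053)
3052 = 2048 + 512 + 256 + 128 + 64 + 32 + 8 + 4 in binary powers of 2.
So 6^3052 ≡ 2788 · 2401 · 49 · 3046 · 221 · 1799 · 466 · 1296 ≡ 2113 (mod 3053).
Since 2113 ≠ 1, base 6 is a Fermat witness: 3053 is composite.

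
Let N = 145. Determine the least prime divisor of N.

145 is odd.
Digit sum 10, not divisible by 3.
Ends in 5: divisible by 5.

5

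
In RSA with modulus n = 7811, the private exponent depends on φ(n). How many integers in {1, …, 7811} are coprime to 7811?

Factor: 7811 = 73 · 107.
φ(7811) = (73−1) · (107−1) = 72 · 106 = 7632.

7632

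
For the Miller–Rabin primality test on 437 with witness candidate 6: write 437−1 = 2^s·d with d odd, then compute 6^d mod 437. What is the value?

437 − 1 = 436 = 2^2 · 109, so d = 109.
6^1 ≡ 6 (mod 437)
6^2 ≡ 6^2 = 36 ≡ 36 (mod 437)
6^4 ≡ 36^2 = 1296 ≡ 422 (mod 437)
6^8 ≡ 422^2 = 178084 ≡ 225 (mod 437)
6^16 ≡ 225^2 = 50625 ≡ 370 (mod 437)
6^32 ≡ 370^2 = 136900 ≡ 119 (mod 437)
6^64 ≡ 119^2 = 14161 ≡ 177 (mod 437)
109 = 64 + 32 + 8 + 4 + 1 in binary powers of 2.
So 6^109 ≡ 177 · 119 · 225 · 422 · 6 ≡ 234 (mod 437).
Squaring chain: 234 → 131; never reaches −1, so base 6 is a Miller–Rabin witness that 437 is composite.

234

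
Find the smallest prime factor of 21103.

21103 is odd.
Digit sum 7, not divisible by 3.
Ends in 3: not divisible by 5.
7: 21103 = 7·3014 + 5
11: 21103 = 11·1918 + 5
13: 21103 = 13·1623 + 4
17: 21103 = 17·1241 + 6
19: 21103 = 19·1110 + 13
23: 21103 = 23·917 + 12
29: 21103 = 29·727 + 20
31: 21103 = 31·680 + 23
37: 21103 = 37·570 + 13
41: 21103 = 41·514 + 29
43: 21103 = 43·490 + 33
47: 21103 = 47·449

47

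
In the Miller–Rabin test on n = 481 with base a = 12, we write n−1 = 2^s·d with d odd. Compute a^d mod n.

454

481 − 1 = 480 = 2^5 · 15, so d = 15.
12^1 ≡ 12 (mod 481)
12^2 ≡ 12^2 = 144 ≡ 144 (mod 481)
12^4 ≡ 144^2 = 20736 ≡ 53 (mod 481)
12^8 ≡ 53^2 = 2809 ≡ 404 (mod 481)
15 = 8 + 4 + 2 + 1 in binary powers of 2.
So 12^15 ≡ 404 · 53 · 144 · 12 ≡ 454 (mod 481).
Squaring chain: 454 → 248 → 417 → 248 → 417; never reaches −1, so base 12 is a Miller–Rabin witness that 481 is composite.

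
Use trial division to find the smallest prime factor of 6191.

6191 is odd.
Digit sum 17, not divisible by 3.
Ends in 1: not divisible by 5.
7: 6191 = 7·884 + 3
11: 6191 = 11·562 + 9
13: 6191 = 13·476 + 3
17: 6191 = 17·364 + 3
19: 6191 = 19·325 + 16
23: 6191 = 23·269 + 4
29: 6191 = 29·213 + 14
31: 6191 = 31·199 + 22
37: 6191 = 37·167 + 12
41: 6191 = 41·151

41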